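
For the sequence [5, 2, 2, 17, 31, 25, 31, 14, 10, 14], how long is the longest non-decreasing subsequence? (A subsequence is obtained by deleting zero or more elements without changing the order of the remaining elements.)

Let dp[i] be the longest non-decreasing subsequence ending at position i. Then dp = [1, 1, 2, 3, 4, 4, 5, 3, 3, 4].
The maximum is 5; one witness is 2, 2, 17, 31, 31 at positions 2,3,4,5,7.

5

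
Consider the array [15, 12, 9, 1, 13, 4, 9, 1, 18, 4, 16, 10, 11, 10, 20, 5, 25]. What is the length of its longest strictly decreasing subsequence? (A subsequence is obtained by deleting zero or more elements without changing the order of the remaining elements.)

5

Let dp[i] be the longest decreasing subsequence ending at position i. Then dp = [1, 2, 3, 4, 2, 4, 3, 5, 1, 4, 2, 3, 3, 4, 1, 5, 1].
The maximum is 5; one witness is 15, 12, 9, 4, 1 at positions 1,2,3,6,8.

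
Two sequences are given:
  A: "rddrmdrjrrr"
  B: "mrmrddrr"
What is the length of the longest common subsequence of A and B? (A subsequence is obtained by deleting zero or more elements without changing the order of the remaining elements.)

A longest common subsequence is rddrr (length 5); the LCS DP confirms no longer common subsequence exists.

5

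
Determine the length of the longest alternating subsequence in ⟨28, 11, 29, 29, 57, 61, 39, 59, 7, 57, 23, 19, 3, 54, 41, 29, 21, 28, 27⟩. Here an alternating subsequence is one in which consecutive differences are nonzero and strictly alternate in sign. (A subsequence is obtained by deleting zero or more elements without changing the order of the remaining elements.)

A longest alternating subsequence is 28, 11, 57, 39, 59, 7, 57, 23, 54, 21, 28, 27 (positions 1,2,5,7,8,9,10,11,14,17,18,19); its 11 consecutive differences strictly alternate in sign, and length 12 is optimal.

12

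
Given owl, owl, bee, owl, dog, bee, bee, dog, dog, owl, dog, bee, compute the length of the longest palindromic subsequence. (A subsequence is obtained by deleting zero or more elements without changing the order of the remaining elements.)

8

One longest palindromic subsequence is bee owl dog bee bee dog owl bee (positions 3,4,5,6,7,9,10,12); it reads the same forward and backward, and the interval DP gives dp[1][12] = 8.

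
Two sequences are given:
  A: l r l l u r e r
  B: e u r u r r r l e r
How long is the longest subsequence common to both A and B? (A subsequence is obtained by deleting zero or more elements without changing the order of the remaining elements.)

5

Backtracking the LCS table gives one alignment: r (A2,B3) → u (A5,B4) → r (A6,B7) → e (A7,B9) → r (A8,B10).
So the longest common subsequence has length 5.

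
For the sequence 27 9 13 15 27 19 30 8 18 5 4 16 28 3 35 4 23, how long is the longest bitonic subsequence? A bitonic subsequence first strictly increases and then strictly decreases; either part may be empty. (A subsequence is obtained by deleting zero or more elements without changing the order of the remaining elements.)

9

Let inc[i] be the LIS ending at i and dec[i] the longest strictly decreasing subsequence starting at i. inc = [1, 1, 2, 3, 4, 4, 5, 1, 4, 1, 1, 4, 5, 1, 6, 2, 5], dec = [6, 5, 5, 5, 6, 5, 5, 4, 4, 3, 2, 2, 2, 1, 2, 1, 1].
max_i inc[i]+dec[i]−1 = 9, with one witness 9, 13, 15, 27, 19, 18, 5, 4, 3.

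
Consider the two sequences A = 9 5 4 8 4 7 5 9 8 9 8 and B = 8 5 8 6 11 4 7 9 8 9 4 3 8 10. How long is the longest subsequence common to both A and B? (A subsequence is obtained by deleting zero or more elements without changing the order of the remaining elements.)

A longest common subsequence is 5, 8, 4, 7, 9, 8, 9, 8 (length 8); the LCS DP confirms no longer common subsequence exists.

8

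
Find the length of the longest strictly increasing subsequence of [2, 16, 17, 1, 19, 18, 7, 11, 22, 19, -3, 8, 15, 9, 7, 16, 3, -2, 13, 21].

Let dp[i] be the longest increasing subsequence ending at position i. Then dp = [1, 2, 3, 1, 4, 4, 2, 3, 5, 5, 1, 3, 4, 4, 2, 5, 2, 2, 5, 6].
The maximum is 6; one witness is 2, 16, 17, 18, 19, 21 at positions 1,2,3,6,10,20.

6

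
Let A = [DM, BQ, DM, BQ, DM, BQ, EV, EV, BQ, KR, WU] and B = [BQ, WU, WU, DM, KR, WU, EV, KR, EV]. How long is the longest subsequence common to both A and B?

Backtracking the LCS table gives one alignment: BQ (A2,B1) → DM (A3,B4) → EV (A7,B7) → EV (A8,B9).
So the longest common subsequence has length 4.

4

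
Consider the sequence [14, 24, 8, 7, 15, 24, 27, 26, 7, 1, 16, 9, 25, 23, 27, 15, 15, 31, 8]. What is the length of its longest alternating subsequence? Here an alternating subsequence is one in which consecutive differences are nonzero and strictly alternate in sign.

Track the best alternating length ending on an up-step vs a down-step at each position: up/down = 1/1, 2/1, 1/3, 1/3, 4/3, 4/1, 4/1, 4/5, 1/5, 1/5, 6/5, 6/7, 8/5, 8/9, 10/1, 8/11, 8/11, 12/1, 6/13.
The maximum over both is 13; one such subsequence is 14, 24, 8, 15, 7, 16, 9, 25, 23, 27, 15, 31, 8.

13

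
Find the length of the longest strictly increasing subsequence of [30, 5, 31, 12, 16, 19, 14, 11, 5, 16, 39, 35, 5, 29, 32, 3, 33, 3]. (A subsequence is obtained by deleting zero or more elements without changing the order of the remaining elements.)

7

One longest increasing subsequence is 5, 12, 16, 19, 29, 32, 33 (positions 2,4,5,6,14,15,17), of length 7; no longer one exists.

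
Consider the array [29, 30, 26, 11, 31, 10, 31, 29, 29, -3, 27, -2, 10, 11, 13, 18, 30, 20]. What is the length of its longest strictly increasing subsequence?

7

Scanning left to right, the best length ending at each element is: 29→1, 30→2, 26→1, 11→1, 31→3, 10→1, 31→3, 29→2, 29→2, -3→1, 27→2, -2→2, 10→3, 11→4, 13→5, 18→6, 30→7, 20→7.
So the longest increasing subsequence has length 7, e.g. -3, -2, 10, 11, 13, 18, 30.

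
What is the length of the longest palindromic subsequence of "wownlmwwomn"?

Using dp[i][j] = 2 + dp[i+1][j−1] if the ends match, else max(dp[i+1][j], dp[i][j−1]):
dp[1][11] = 6. A witness is nmwwmn at positions 4,6,7,8,10,11.

6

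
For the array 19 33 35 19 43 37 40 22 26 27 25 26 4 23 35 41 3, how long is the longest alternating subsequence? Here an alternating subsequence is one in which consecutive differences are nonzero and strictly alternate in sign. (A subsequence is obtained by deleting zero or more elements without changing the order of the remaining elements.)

13

Track the best alternating length ending on an up-step vs a down-step at each position: up/down = 1/1, 2/1, 2/1, 1/3, 4/1, 4/5, 6/5, 4/7, 8/7, 8/7, 8/9, 10/9, 1/11, 12/11, 12/7, 12/5, 1/13.
The maximum over both is 13; one such subsequence is 19, 33, 19, 43, 37, 40, 22, 26, 25, 26, 4, 23, 3.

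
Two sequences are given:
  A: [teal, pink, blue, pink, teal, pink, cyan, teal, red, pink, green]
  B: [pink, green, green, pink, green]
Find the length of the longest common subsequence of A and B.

Backtracking the LCS table gives one alignment: pink (A2,B1) → pink (A10,B4) → green (A11,B5).
So the longest common subsequence has length 3.

3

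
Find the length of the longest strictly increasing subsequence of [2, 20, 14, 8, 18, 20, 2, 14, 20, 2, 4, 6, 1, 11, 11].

Let dp[i] be the longest increasing subsequence ending at position i. Then dp = [1, 2, 2, 2, 3, 4, 1, 3, 4, 1, 2, 3, 1, 4, 4].
The maximum is 4; one witness is 2, 14, 18, 20 at positions 1,3,5,6.

4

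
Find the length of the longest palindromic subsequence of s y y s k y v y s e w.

One longest palindromic subsequence is syykyys (positions 1,2,3,5,6,8,9); it reads the same forward and backward, and the interval DP gives dp[1][11] = 7.

7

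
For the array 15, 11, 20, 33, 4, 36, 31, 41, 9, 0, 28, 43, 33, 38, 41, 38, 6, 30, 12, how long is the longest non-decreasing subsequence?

Scanning left to right, the best length ending at each element is: 15→1, 11→1, 20→2, 33→3, 4→1, 36→4, 31→3, 41→5, 9→2, 0→1, 28→3, 43→6, 33→4, 38→5, 41→6, 38→6, 6→2, 30→4, 12→3.
So the longest non-decreasing subsequence has length 6, e.g. 15, 20, 33, 36, 41, 43.

6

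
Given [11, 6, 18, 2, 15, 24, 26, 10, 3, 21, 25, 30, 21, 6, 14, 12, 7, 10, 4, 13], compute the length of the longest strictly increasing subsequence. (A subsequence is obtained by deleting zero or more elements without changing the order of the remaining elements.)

6

Scanning left to right, the best length ending at each element is: 11→1, 6→1, 18→2, 2→1, 15→2, 24→3, 26→4, 10→2, 3→2, 21→3, 25→4, 30→5, 21→3, 6→3, 14→4, 12→4, 7→4, 10→5, 4→3, 13→6.
So the longest increasing subsequence has length 6, e.g. 2, 3, 6, 7, 10, 13.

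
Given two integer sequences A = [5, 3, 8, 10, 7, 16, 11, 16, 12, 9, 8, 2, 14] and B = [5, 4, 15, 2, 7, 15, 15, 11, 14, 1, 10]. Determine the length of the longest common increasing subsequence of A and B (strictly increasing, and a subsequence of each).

4

For each value that appears in both, track the longest common increasing run ending there.
The best achievable length is 4; one witness is 5, 7, 11, 14 (A-positions 1,5,7,13, B-positions 1,5,8,9).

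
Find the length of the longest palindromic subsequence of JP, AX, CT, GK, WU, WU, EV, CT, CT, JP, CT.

6

One longest palindromic subsequence is JP CT WU WU CT JP (positions 1,3,5,6,9,10); it reads the same forward and backward, and the interval DP gives dp[1][11] = 6.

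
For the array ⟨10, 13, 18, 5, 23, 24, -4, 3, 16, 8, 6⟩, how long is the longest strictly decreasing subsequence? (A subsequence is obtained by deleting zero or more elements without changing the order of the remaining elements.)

4

Let dp[i] be the longest decreasing subsequence ending at position i. Then dp = [1, 1, 1, 2, 1, 1, 3, 3, 2, 3, 4].
The maximum is 4; one witness is 18, 16, 8, 6 at positions 3,9,10,11.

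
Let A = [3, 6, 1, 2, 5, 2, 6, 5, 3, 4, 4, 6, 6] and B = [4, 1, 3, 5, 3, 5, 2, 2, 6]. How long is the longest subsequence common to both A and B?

A longest common subsequence is 3, 2, 2, 6 (length 4); the LCS DP confirms no longer common subsequence exists.

4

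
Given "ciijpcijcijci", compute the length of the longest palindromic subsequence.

One longest palindromic subsequence is icjijci (positions 2,6,8,10,11,12,13); it reads the same forward and backward, and the interval DP gives dp[1][13] = 7.

7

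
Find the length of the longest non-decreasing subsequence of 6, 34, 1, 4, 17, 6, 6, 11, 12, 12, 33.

One longest non-decreasing subsequence is 1, 4, 6, 6, 11, 12, 12, 33 (positions 3,4,6,7,8,9,10,11), of length 8; no longer one exists.

8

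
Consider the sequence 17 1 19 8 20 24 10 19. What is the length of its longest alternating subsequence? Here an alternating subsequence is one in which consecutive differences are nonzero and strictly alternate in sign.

7

A longest alternating subsequence is 17, 1, 19, 8, 20, 10, 19 (positions 1,2,3,4,5,7,8); its 6 consecutive differences strictly alternate in sign, and length 7 is optimal.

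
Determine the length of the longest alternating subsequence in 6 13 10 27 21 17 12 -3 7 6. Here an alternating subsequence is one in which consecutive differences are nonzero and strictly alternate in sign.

A longest alternating subsequence is 6, 13, 10, 27, -3, 7, 6 (positions 1,2,3,4,8,9,10); its 6 consecutive differences strictly alternate in sign, and length 7 is optimal.

7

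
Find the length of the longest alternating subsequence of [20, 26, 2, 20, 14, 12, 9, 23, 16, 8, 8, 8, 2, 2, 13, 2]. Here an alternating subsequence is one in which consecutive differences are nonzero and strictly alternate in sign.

9

A longest alternating subsequence is 20, 26, 2, 20, 14, 23, 8, 13, 2 (positions 1,2,3,4,5,8,10,15,16); its 8 consecutive differences strictly alternate in sign, and length 9 is optimal.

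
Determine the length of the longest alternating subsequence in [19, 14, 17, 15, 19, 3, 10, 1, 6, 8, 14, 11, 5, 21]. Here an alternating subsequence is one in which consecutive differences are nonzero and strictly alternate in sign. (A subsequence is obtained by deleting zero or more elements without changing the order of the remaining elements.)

11

Track the best alternating length ending on an up-step vs a down-step at each position: up/down = 1/1, 1/2, 3/2, 3/4, 5/1, 1/6, 7/6, 1/8, 9/8, 9/8, 9/6, 9/10, 9/10, 11/1.
The maximum over both is 11; one such subsequence is 19, 14, 17, 15, 19, 3, 10, 1, 14, 11, 21.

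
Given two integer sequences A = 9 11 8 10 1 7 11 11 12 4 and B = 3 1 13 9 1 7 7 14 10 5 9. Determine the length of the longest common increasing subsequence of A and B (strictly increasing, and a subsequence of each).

2

For each value that appears in both, track the longest common increasing run ending there.
The best achievable length is 2; one witness is 1, 7 (A-positions 5,6, B-positions 2,6).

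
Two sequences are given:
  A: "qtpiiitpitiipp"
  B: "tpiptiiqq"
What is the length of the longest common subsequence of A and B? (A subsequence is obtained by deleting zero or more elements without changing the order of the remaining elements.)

A longest common subsequence is tpiptii (length 7); the LCS DP confirms no longer common subsequence exists.

7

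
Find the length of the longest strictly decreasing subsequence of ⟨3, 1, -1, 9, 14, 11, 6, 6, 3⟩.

One longest decreasing subsequence is 14, 11, 6, 3 (positions 5,6,7,9), of length 4; no longer one exists.

4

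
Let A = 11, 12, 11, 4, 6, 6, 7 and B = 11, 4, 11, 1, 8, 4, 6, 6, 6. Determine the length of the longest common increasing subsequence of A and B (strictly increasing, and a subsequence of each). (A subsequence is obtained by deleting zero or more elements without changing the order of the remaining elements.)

2

A longest common strictly increasing subsequence is 4, 6 (length 2); it appears in order in both A and B, and no longer such subsequence exists.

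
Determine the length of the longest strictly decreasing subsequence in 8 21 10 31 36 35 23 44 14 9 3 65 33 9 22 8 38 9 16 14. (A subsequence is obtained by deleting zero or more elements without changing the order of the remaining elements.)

One longest decreasing subsequence is 36, 35, 23, 14, 9, 3 (positions 5,6,7,9,10,11), of length 6; no longer one exists.

6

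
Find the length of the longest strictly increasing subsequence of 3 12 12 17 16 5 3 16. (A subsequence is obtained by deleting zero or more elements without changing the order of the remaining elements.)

One longest increasing subsequence is 3, 12, 17 (positions 1,2,4), of length 3; no longer one exists.

3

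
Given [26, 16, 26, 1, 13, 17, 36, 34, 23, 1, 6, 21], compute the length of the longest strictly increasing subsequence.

One longest increasing subsequence is 1, 13, 17, 36 (positions 4,5,6,7), of length 4; no longer one exists.

4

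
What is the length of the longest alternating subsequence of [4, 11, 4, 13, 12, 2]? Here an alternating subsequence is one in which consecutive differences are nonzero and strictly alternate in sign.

5

A longest alternating subsequence is 4, 11, 4, 13, 12 (positions 1,2,3,4,5); its 4 consecutive differences strictly alternate in sign, and length 5 is optimal.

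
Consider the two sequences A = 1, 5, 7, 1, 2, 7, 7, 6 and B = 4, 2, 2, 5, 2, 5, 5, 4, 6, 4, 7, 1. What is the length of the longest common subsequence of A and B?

Backtracking the LCS table gives one alignment: 5 (A2,B7) → 7 (A3,B11) → 1 (A4,B12).
So the longest common subsequence has length 3.

3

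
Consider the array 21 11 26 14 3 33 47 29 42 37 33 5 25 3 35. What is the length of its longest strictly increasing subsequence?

One longest increasing subsequence is 21, 26, 29, 33, 35 (positions 1,3,8,11,15), of length 5; no longer one exists.

5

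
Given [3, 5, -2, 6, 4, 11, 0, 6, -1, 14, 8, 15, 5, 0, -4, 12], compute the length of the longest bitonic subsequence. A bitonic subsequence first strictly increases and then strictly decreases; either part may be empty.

One longest bitonic subsequence is 3, 5, 6, 11, 14, 8, 5, 0, -4 (positions 1,2,4,6,10,11,13,14,15): it rises to 14 then falls. Length 9 is optimal.

9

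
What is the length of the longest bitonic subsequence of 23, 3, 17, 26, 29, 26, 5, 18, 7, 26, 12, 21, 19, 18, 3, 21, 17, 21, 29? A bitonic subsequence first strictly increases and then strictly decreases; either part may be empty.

9

Let inc[i] be the LIS ending at i and dec[i] the longest strictly decreasing subsequence starting at i. inc = [1, 1, 2, 3, 4, 3, 2, 3, 3, 4, 4, 5, 5, 5, 1, 6, 5, 6, 7], dec = [5, 1, 3, 5, 6, 5, 2, 3, 2, 5, 2, 4, 3, 2, 1, 2, 1, 1, 1].
max_i inc[i]+dec[i]−1 = 9, with one witness 3, 17, 26, 29, 26, 21, 19, 18, 17.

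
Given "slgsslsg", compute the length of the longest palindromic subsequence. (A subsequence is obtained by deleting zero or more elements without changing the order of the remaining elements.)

6

Using dp[i][j] = 2 + dp[i+1][j−1] if the ends match, else max(dp[i+1][j], dp[i][j−1]):
dp[1][8] = 6. A witness is slssls at positions 1,2,4,5,6,7.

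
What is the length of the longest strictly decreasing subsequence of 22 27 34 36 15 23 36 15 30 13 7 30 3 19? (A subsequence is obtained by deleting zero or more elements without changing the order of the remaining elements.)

One longest decreasing subsequence is 27, 23, 15, 13, 7, 3 (positions 2,6,8,10,11,13), of length 6; no longer one exists.

6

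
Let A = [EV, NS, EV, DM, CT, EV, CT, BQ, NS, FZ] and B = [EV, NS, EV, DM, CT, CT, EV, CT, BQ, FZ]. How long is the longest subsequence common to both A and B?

9

Backtracking the LCS table gives one alignment: EV (A1,B1) → NS (A2,B2) → EV (A3,B3) → DM (A4,B4) → CT (A5,B6) → EV (A6,B7) → CT (A7,B8) → BQ (A8,B9) → FZ (A10,B10).
So the longest common subsequence has length 9.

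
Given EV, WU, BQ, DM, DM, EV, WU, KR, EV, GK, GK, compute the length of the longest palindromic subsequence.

One longest palindromic subsequence is EV WU DM DM WU EV (positions 1,2,4,5,7,9); it reads the same forward and backward, and the interval DP gives dp[1][11] = 6.

6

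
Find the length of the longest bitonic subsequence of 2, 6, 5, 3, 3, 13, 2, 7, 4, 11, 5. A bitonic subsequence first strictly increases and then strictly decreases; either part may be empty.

Let inc[i] be the LIS ending at i and dec[i] the longest strictly decreasing subsequence starting at i. inc = [1, 2, 2, 2, 2, 3, 1, 3, 3, 4, 4], dec = [1, 4, 3, 2, 2, 3, 1, 2, 1, 2, 1].
max_i inc[i]+dec[i]−1 = 5, with one witness 2, 6, 5, 3, 2.

5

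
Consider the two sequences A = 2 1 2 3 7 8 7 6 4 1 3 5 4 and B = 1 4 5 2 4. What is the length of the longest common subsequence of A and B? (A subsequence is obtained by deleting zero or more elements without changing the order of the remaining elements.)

4

A longest common subsequence is 1, 4, 5, 4 (length 4); the LCS DP confirms no longer common subsequence exists.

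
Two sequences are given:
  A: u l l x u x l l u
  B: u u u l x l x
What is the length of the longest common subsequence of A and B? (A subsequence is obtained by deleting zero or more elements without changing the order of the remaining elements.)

4

A longest common subsequence is ullx (length 4); the LCS DP confirms no longer common subsequence exists.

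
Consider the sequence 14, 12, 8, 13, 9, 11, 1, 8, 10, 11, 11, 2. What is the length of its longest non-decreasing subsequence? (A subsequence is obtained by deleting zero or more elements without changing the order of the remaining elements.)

5

Scanning left to right, the best length ending at each element is: 14→1, 12→1, 8→1, 13→2, 9→2, 11→3, 1→1, 8→2, 10→3, 11→4, 11→5, 2→2.
So the longest non-decreasing subsequence has length 5, e.g. 8, 9, 11, 11, 11.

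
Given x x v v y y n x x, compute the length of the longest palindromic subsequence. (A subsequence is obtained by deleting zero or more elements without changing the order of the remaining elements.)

6

Using dp[i][j] = 2 + dp[i+1][j−1] if the ends match, else max(dp[i+1][j], dp[i][j−1]):
dp[1][9] = 6. A witness is xxyyxx at positions 1,2,5,6,8,9.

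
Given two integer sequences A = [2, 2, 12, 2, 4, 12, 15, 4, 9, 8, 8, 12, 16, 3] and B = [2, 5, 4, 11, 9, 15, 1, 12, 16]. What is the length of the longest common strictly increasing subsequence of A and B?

5

A longest common strictly increasing subsequence is 2, 4, 9, 12, 16 (length 5); it appears in order in both A and B, and no longer such subsequence exists.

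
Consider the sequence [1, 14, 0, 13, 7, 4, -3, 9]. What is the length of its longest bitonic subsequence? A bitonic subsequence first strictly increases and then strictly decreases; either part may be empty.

6

Let inc[i] be the LIS ending at i and dec[i] the longest strictly decreasing subsequence starting at i. inc = [1, 2, 1, 2, 2, 2, 1, 3], dec = [3, 5, 2, 4, 3, 2, 1, 1].
max_i inc[i]+dec[i]−1 = 6, with one witness 1, 14, 13, 7, 4, -3.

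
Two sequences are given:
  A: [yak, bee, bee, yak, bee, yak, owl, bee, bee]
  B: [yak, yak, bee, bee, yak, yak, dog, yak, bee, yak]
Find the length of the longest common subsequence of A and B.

A longest common subsequence is yak, bee, bee, yak, bee, yak (length 6); the LCS DP confirms no longer common subsequence exists.

6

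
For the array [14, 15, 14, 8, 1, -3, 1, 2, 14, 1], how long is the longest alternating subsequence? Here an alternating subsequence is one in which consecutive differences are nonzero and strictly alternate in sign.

5

Track the best alternating length ending on an up-step vs a down-step at each position: up/down = 1/1, 2/1, 1/3, 1/3, 1/3, 1/3, 4/3, 4/3, 4/3, 4/5.
The maximum over both is 5; one such subsequence is 14, 15, 1, 2, 1.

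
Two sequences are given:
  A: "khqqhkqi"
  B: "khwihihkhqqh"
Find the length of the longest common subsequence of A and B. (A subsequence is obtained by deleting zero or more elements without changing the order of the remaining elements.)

5

A longest common subsequence is khqqh (length 5); the LCS DP confirms no longer common subsequence exists.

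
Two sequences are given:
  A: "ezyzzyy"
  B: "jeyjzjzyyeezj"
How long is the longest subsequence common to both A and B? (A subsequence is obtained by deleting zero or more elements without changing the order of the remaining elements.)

Backtracking the LCS table gives one alignment: e (A1,B2) → y (A3,B3) → z (A4,B5) → z (A5,B7) → y (A6,B8) → y (A7,B9).
So the longest common subsequence has length 6.

6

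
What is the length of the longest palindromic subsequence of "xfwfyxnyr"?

One longest palindromic subsequence is xfwfx (positions 1,2,3,4,6); it reads the same forward and backward, and the interval DP gives dp[1][9] = 5.

5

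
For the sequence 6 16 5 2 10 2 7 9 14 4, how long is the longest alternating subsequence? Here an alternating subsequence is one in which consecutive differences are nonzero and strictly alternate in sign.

A longest alternating subsequence is 6, 16, 5, 10, 2, 7, 4 (positions 1,2,3,5,6,7,10); its 6 consecutive differences strictly alternate in sign, and length 7 is optimal.

7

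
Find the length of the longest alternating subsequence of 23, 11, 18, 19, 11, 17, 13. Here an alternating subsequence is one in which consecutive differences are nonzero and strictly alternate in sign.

Track the best alternating length ending on an up-step vs a down-step at each position: up/down = 1/1, 1/2, 3/2, 3/2, 1/4, 5/4, 5/6.
The maximum over both is 6; one such subsequence is 23, 11, 18, 11, 17, 13.

6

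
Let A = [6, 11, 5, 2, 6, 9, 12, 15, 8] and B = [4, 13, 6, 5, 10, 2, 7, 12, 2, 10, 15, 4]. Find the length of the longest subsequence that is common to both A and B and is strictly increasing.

3

For each value that appears in both, track the longest common increasing run ending there.
The best achievable length is 3; one witness is 6, 12, 15 (A-positions 1,7,8, B-positions 3,8,11).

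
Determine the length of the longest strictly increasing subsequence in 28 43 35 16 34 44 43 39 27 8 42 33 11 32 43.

Let dp[i] be the longest increasing subsequence ending at position i. Then dp = [1, 2, 2, 1, 2, 3, 3, 3, 2, 1, 4, 3, 2, 3, 5].
The maximum is 5; one witness is 28, 35, 39, 42, 43 at positions 1,3,8,11,15.

5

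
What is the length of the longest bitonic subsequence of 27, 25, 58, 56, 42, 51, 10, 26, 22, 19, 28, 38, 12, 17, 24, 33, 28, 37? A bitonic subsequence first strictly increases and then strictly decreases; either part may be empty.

8

Let inc[i] be the LIS ending at i and dec[i] the longest strictly decreasing subsequence starting at i. inc = [1, 1, 2, 2, 2, 3, 1, 2, 2, 2, 3, 4, 2, 3, 4, 5, 5, 6], dec = [5, 4, 7, 6, 5, 5, 1, 4, 3, 2, 2, 3, 1, 1, 1, 2, 1, 1].
max_i inc[i]+dec[i]−1 = 8, with one witness 27, 58, 56, 51, 26, 22, 19, 17.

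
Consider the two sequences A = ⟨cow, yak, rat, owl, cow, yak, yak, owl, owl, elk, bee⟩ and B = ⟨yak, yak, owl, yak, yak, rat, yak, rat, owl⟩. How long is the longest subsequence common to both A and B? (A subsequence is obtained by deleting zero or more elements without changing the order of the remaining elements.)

5

A longest common subsequence is yak, owl, yak, yak, owl (length 5); the LCS DP confirms no longer common subsequence exists.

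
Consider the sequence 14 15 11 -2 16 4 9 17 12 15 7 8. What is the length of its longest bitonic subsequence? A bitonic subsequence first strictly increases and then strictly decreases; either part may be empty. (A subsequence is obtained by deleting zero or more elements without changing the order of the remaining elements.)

6

One longest bitonic subsequence is 14, 15, 16, 17, 15, 8 (positions 1,2,5,8,10,12): it rises to 17 then falls. Length 6 is optimal.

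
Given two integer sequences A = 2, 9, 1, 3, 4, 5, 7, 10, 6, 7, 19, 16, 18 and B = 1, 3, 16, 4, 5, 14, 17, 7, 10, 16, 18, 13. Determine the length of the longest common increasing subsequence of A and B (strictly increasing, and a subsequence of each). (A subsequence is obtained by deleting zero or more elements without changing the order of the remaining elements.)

A longest common strictly increasing subsequence is 1, 3, 4, 5, 7, 10, 16, 18 (length 8); it appears in order in both A and B, and no longer such subsequence exists.

8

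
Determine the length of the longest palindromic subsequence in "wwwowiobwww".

9

One longest palindromic subsequence is wwwoiowww (positions 1,2,3,4,6,7,9,10,11); it reads the same forward and backward, and the interval DP gives dp[1][11] = 9.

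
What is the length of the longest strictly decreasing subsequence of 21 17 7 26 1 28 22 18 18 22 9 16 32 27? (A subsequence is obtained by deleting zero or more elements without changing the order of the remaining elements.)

Scanning left to right, the best length ending at each element is: 21→1, 17→2, 7→3, 26→1, 1→4, 28→1, 22→2, 18→3, 18→3, 22→2, 9→4, 16→4, 32→1, 27→2.
So the longest decreasing subsequence has length 4, e.g. 21, 17, 7, 1.

4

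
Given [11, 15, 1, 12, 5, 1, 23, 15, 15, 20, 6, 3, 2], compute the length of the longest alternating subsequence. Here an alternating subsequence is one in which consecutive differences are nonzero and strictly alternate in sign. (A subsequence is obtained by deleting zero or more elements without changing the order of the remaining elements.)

9

Track the best alternating length ending on an up-step vs a down-step at each position: up/down = 1/1, 2/1, 1/3, 4/3, 4/5, 1/5, 6/1, 6/7, 6/7, 8/7, 6/9, 6/9, 6/9.
The maximum over both is 9; one such subsequence is 11, 15, 1, 12, 5, 23, 15, 20, 6.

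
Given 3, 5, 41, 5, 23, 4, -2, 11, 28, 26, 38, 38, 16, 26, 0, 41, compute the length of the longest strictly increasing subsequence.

6

One longest increasing subsequence is 3, 5, 23, 28, 38, 41 (positions 1,2,5,9,11,16), of length 6; no longer one exists.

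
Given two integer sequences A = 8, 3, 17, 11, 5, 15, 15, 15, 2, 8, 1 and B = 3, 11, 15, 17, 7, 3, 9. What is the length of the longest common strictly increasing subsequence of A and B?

For each value that appears in both, track the longest common increasing run ending there.
The best achievable length is 3; one witness is 3, 11, 15 (A-positions 2,4,6, B-positions 1,2,3).

3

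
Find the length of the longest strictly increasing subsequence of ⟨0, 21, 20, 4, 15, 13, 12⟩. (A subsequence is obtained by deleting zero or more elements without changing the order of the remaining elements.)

Scanning left to right, the best length ending at each element is: 0→1, 21→2, 20→2, 4→2, 15→3, 13→3, 12→3.
So the longest increasing subsequence has length 3, e.g. 0, 4, 15.

3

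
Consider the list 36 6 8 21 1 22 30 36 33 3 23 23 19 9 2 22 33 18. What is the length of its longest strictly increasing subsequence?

6

One longest increasing subsequence is 6, 8, 21, 22, 30, 36 (positions 2,3,4,6,7,8), of length 6; no longer one exists.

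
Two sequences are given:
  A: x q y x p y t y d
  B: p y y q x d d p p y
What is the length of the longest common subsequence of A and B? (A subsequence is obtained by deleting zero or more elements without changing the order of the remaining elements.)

4

Backtracking the LCS table gives one alignment: q (A2,B4) → x (A4,B5) → p (A5,B9) → y (A8,B10).
So the longest common subsequence has length 4.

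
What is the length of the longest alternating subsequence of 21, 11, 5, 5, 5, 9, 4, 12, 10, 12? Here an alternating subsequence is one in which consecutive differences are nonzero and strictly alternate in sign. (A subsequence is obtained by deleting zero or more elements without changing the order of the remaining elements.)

7

A longest alternating subsequence is 21, 5, 9, 4, 12, 10, 12 (positions 1,3,6,7,8,9,10); its 6 consecutive differences strictly alternate in sign, and length 7 is optimal.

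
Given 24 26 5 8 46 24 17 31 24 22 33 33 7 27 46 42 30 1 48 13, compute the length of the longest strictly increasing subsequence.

One longest increasing subsequence is 5, 8, 24, 31, 33, 46, 48 (positions 3,4,6,8,11,15,19), of length 7; no longer one exists.

7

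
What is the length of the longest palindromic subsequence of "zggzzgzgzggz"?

One longest palindromic subsequence is zggzgzgzggz (positions 1,2,3,4,6,7,8,9,10,11,12); it reads the same forward and backward, and the interval DP gives dp[1][12] = 11.

11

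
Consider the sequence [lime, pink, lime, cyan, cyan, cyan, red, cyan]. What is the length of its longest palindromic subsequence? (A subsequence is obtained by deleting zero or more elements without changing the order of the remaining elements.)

4

One longest palindromic subsequence is cyan cyan cyan cyan (positions 4,5,6,8); it reads the same forward and backward, and the interval DP gives dp[1][8] = 4.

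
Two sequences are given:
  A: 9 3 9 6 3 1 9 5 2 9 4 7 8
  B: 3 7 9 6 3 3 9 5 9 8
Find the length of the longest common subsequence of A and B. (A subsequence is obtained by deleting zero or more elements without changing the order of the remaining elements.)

Backtracking the LCS table gives one alignment: 3 (A2,B1) → 9 (A3,B3) → 6 (A4,B4) → 3 (A5,B6) → 9 (A7,B7) → 5 (A8,B8) → 9 (A10,B9) → 8 (A13,B10).
So the longest common subsequence has length 8.

8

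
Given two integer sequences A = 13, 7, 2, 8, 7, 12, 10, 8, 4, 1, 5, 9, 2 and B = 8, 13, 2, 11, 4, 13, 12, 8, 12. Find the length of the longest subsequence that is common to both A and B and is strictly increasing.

For each value that appears in both, track the longest common increasing run ending there.
The best achievable length is 3; one witness is 2, 8, 12 (A-positions 3,4,6, B-positions 3,8,9).

3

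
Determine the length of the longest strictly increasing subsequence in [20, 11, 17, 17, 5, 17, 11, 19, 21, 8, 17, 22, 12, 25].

Scanning left to right, the best length ending at each element is: 20→1, 11→1, 17→2, 17→2, 5→1, 17→2, 11→2, 19→3, 21→4, 8→2, 17→3, 22→5, 12→3, 25→6.
So the longest increasing subsequence has length 6, e.g. 11, 17, 19, 21, 22, 25.

6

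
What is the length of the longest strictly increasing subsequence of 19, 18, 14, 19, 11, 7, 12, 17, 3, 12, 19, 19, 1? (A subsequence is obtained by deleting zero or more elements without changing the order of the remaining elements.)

4

Let dp[i] be the longest increasing subsequence ending at position i. Then dp = [1, 1, 1, 2, 1, 1, 2, 3, 1, 2, 4, 4, 1].
The maximum is 4; one witness is 11, 12, 17, 19 at positions 5,7,8,11.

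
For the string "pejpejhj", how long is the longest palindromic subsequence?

3

One longest palindromic subsequence is jhj (positions 3,7,8); it reads the same forward and backward, and the interval DP gives dp[1][8] = 3.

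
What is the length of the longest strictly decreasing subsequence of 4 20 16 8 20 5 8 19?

4

Let dp[i] be the longest decreasing subsequence ending at position i. Then dp = [1, 1, 2, 3, 1, 4, 3, 2].
The maximum is 4; one witness is 20, 16, 8, 5 at positions 2,3,4,6.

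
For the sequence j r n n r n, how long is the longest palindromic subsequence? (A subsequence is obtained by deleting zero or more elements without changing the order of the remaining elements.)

One longest palindromic subsequence is rnnr (positions 2,3,4,5); it reads the same forward and backward, and the interval DP gives dp[1][6] = 4.

4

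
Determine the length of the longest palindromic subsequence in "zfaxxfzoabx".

Using dp[i][j] = 2 + dp[i+1][j−1] if the ends match, else max(dp[i+1][j], dp[i][j−1]):
dp[1][11] = 6. A witness is zfxxfz at positions 1,2,4,5,6,7.

6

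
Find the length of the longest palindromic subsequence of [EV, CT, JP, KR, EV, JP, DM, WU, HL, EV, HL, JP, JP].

One longest palindromic subsequence is JP JP HL EV HL JP JP (positions 3,6,9,10,11,12,13); it reads the same forward and backward, and the interval DP gives dp[1][13] = 7.

7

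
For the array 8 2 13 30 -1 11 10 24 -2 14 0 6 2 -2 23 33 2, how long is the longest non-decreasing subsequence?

One longest non-decreasing subsequence is 8, 13, 14, 23, 33 (positions 1,3,10,15,16), of length 5; no longer one exists.

5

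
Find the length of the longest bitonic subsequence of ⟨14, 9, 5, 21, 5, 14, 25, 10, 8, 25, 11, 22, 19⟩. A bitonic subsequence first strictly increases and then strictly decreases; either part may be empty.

5

Let inc[i] be the LIS ending at i and dec[i] the longest strictly decreasing subsequence starting at i. inc = [1, 1, 1, 2, 1, 2, 3, 2, 2, 3, 3, 4, 4], dec = [3, 2, 1, 4, 1, 3, 3, 2, 1, 3, 1, 2, 1].
max_i inc[i]+dec[i]−1 = 5, with one witness 14, 21, 14, 10, 8.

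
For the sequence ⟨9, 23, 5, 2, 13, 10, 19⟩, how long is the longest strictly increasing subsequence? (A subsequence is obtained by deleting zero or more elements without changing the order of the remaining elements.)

3

Let dp[i] be the longest increasing subsequence ending at position i. Then dp = [1, 2, 1, 1, 2, 2, 3].
The maximum is 3; one witness is 9, 13, 19 at positions 1,5,7.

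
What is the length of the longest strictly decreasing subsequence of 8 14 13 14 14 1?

3

Let dp[i] be the longest decreasing subsequence ending at position i. Then dp = [1, 1, 2, 1, 1, 3].
The maximum is 3; one witness is 14, 13, 1 at positions 2,3,6.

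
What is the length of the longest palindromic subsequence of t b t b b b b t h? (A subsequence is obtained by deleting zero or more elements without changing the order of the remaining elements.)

7

Using dp[i][j] = 2 + dp[i+1][j−1] if the ends match, else max(dp[i+1][j], dp[i][j−1]):
dp[1][9] = 7. A witness is tbbbbbt at positions 1,2,4,5,6,7,8.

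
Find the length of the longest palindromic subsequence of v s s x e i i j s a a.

4

Using dp[i][j] = 2 + dp[i+1][j−1] if the ends match, else max(dp[i+1][j], dp[i][j−1]):
dp[1][11] = 4. A witness is siis at positions 3,6,7,9.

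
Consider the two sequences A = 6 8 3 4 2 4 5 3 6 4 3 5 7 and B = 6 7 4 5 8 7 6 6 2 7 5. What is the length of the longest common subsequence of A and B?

Backtracking the LCS table gives one alignment: 6 (A1,B1) → 4 (A6,B3) → 5 (A7,B4) → 6 (A9,B8) → 5 (A12,B11).
So the longest common subsequence has length 5.

5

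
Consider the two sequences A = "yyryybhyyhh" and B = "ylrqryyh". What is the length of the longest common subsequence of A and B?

5

A longest common subsequence is yryyh (length 5); the LCS DP confirms no longer common subsequence exists.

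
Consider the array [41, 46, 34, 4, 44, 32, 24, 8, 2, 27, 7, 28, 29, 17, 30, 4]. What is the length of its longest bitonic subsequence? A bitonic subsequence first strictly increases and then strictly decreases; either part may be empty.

Let inc[i] be the LIS ending at i and dec[i] the longest strictly decreasing subsequence starting at i. inc = [1, 2, 1, 1, 2, 2, 2, 2, 1, 3, 2, 4, 5, 3, 6, 2], dec = [7, 7, 6, 2, 6, 5, 4, 3, 1, 3, 2, 3, 3, 2, 2, 1].
max_i inc[i]+dec[i]−1 = 8, with one witness 41, 46, 44, 32, 24, 8, 7, 4.

8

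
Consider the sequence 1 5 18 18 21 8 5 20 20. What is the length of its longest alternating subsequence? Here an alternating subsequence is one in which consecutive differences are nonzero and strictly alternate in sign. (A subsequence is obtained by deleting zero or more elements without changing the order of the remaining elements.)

A longest alternating subsequence is 1, 18, 8, 20 (positions 1,3,6,8); its 3 consecutive differences strictly alternate in sign, and length 4 is optimal.

4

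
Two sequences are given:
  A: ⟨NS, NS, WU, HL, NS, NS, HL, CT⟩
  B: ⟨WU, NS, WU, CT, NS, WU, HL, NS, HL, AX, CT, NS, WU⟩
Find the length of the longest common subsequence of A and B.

Backtracking the LCS table gives one alignment: NS (A1,B2) → NS (A2,B5) → WU (A3,B6) → HL (A4,B7) → NS (A6,B8) → HL (A7,B9) → CT (A8,B11).
So the longest common subsequence has length 7.

7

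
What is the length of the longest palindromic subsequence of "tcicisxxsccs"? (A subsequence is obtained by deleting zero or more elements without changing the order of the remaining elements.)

8

One longest palindromic subsequence is ccsxxscc (positions 2,4,6,7,8,9,10,11); it reads the same forward and backward, and the interval DP gives dp[1][12] = 8.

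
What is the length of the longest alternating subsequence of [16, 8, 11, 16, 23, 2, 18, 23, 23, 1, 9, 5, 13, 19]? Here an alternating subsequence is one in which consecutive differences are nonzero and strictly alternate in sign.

9

Track the best alternating length ending on an up-step vs a down-step at each position: up/down = 1/1, 1/2, 3/2, 3/1, 3/1, 1/4, 5/4, 5/1, 5/1, 1/6, 7/6, 7/8, 9/6, 9/6.
The maximum over both is 9; one such subsequence is 16, 8, 11, 2, 18, 1, 9, 5, 13.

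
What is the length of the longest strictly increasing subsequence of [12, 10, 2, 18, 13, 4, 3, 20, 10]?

3

One longest increasing subsequence is 12, 18, 20 (positions 1,4,8), of length 3; no longer one exists.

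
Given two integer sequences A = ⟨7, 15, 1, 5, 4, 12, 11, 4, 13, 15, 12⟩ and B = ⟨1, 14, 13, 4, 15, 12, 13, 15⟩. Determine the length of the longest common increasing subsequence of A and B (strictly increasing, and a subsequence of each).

A longest common strictly increasing subsequence is 1, 4, 12, 13, 15 (length 5); it appears in order in both A and B, and no longer such subsequence exists.

5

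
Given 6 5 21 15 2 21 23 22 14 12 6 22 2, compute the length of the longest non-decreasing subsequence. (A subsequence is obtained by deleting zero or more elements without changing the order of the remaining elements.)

Scanning left to right, the best length ending at each element is: 6→1, 5→1, 21→2, 15→2, 2→1, 21→3, 23→4, 22→4, 14→2, 12→2, 6→2, 22→5, 2→2.
So the longest non-decreasing subsequence has length 5, e.g. 6, 21, 21, 22, 22.

5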